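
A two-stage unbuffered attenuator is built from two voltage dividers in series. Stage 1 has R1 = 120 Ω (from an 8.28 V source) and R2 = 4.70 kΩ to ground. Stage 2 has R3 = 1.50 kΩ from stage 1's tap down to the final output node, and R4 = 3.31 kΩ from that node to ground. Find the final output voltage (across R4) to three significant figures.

Stage 2 presents R3+R4 = 4810 Ω as a load on stage 1's tap.
Stage 1's lower leg becomes R2‖(R3+R4) = 2377 Ω, so V_mid = 8.28 × 2377/2497 = 7.882 V.
Stage 2 is itself unloaded: V_out = V_mid × R4/(R3+R4) = 7.882 × 3310/4810 = 5.42 V.

V_out ≈ 5.42 V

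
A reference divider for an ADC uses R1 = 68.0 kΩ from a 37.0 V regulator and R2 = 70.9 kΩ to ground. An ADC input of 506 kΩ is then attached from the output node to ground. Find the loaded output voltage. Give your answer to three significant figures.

The load sits in parallel with R2: R2‖R_L = (70.9 × 506) / (70.9 + 506) = 62.19 kΩ.
V_out = 37.0 × 62.19 / (68.0 + 62.19) = 37.0 × 62.19/130.2 = 17.7 V.

V_out ≈ 17.7 V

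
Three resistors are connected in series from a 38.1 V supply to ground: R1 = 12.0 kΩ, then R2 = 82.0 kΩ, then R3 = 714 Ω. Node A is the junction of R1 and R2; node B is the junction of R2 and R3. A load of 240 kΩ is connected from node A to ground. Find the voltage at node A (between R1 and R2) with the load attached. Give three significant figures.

Below node A the series string R2+R3 = 82710 Ω sits in parallel with the 240000 Ω load: 61510 Ω.
V_A = 38.1 × 61510/(12000 + 61510) = 31.9 V.

V ≈ 31.9 V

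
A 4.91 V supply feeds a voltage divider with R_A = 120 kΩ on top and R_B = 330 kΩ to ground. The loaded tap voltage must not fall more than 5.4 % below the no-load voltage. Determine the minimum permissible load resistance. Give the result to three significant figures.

R_L(min) ≈ 1.54 MΩ

Output resistance R_th = R_A‖R_B = (120 × 330)/450.0 = 88.00 kΩ.
The fractional drop is R_th/(R_th + R_L); requiring this ≤ 0.0540 gives R_L ≥ R_th(1/0.0540 − 1) = 88.00 × 17.52 = 1.54 MΩ.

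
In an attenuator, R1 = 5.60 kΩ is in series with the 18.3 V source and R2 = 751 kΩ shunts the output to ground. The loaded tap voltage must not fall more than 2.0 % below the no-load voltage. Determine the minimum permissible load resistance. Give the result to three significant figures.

R_L(min) ≈ 272 kΩ

Output resistance R_th = R1‖R2 = (5.60 × 751)/756.6 = 5.559 kΩ.
The fractional drop is R_th/(R_th + R_L); requiring this ≤ 0.0200 gives R_L ≥ R_th(1/0.0200 − 1) = 5.559 × 49.00 = 272 kΩ.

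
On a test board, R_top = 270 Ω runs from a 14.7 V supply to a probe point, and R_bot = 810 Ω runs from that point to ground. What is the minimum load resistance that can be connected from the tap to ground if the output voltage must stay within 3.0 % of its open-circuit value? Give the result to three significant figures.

Output resistance R_th = R_top‖R_bot = (270 × 810)/1080 = 202.5 Ω.
The fractional drop is R_th/(R_th + R_L); requiring this ≤ 0.0300 gives R_L ≥ R_th(1/0.0300 − 1) = 202.5 × 32.33 = 6.55 kΩ.

R_L(min) ≈ 6.55 kΩ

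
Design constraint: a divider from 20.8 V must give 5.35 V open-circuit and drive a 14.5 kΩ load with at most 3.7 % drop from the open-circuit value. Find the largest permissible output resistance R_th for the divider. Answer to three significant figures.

R_th ≤ 557 Ω

Loading drop = R_th/(R_th + R_L) ≤ 0.0370, so R_th ≤ R_L · ε/(1−ε) = 14.5 kΩ × 0.0370/0.9630 = 557 Ω.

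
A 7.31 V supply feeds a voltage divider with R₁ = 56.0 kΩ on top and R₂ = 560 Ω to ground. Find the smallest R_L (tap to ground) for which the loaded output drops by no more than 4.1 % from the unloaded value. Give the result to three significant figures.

R_L(min) ≈ 13.0 kΩ

Output resistance R_th = R₁‖R₂ = (56000 × 560)/56560 = 554.5 Ω.
The fractional drop is R_th/(R_th + R_L); requiring this ≤ 0.0410 gives R_L ≥ R_th(1/0.0410 − 1) = 554.5 × 23.39 = 13.0 kΩ.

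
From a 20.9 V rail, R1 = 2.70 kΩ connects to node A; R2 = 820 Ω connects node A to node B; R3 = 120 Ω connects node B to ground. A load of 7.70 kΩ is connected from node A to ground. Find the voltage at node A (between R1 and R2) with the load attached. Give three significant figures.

V ≈ 4.95 V

Below node A the series string R2+R3 = 940.0 Ω sits in parallel with the 7700 Ω load: 837.7 Ω.
V_A = 20.9 × 837.7/(2700 + 837.7) = 4.95 V.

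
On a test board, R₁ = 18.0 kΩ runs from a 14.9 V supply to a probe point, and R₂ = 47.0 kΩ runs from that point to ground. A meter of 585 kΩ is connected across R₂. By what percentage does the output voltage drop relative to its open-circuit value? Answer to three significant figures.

The divider's output (Thévenin) resistance is R₁‖R₂ = 13.02 kΩ.
Fractional drop under load = R_th/(R_th + R_L) = 13.02 / (13.02 + 585) = 0.02176.
So the output falls by 2.18 %.

2.18 %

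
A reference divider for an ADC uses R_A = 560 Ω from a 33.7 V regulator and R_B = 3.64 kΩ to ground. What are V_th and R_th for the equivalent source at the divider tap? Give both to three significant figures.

V_th is the open-circuit tap voltage: 33.7 × 3640/(560 + 3640) = 29.2 V.
With the supply zeroed, R_A and R_B appear in parallel from the tap: R_th = R_A‖R_B = (560 × 3640)/4200 = 485 Ω.

V_th = 29.2 V, R_th = 485 Ω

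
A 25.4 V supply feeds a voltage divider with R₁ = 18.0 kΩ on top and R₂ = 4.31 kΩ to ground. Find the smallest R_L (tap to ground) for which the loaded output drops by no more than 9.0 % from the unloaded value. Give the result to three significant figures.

Output resistance R_th = R₁‖R₂ = (18.0 × 4.31)/22.31 = 3.477 kΩ.
The fractional drop is R_th/(R_th + R_L); requiring this ≤ 0.0900 gives R_L ≥ R_th(1/0.0900 − 1) = 3.477 × 10.11 = 35.2 kΩ.

R_L(min) ≈ 35.2 kΩ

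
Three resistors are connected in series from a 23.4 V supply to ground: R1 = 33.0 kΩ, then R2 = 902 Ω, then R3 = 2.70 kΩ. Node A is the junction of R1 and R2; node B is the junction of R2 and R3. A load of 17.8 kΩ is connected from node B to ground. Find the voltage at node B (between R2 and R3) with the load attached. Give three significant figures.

At node B, R3 is in parallel with the load: R3‖R_L = 2344 Ω.
Below node A the resistance is R2 + (R3‖R_L) = 3246 Ω, so V_A = 23.4 × 3246/36250 = 2.096 V.
Then V_B = V_A × (R3‖R_L)/(R2 + R3‖R_L) = 2.096 × 2344/3246 = 1.51 V.

V ≈ 1.51 V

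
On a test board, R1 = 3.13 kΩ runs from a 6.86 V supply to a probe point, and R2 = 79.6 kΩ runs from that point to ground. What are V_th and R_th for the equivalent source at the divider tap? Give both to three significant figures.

V_th is the open-circuit tap voltage: 6.86 × 79.6/(3.13 + 79.6) = 6.60 V.
With the supply zeroed, R1 and R2 appear in parallel from the tap: R_th = R1‖R2 = (3.13 × 79.6)/82.73 = 3.01 kΩ.

V_th = 6.60 V, R_th = 3.01 kΩ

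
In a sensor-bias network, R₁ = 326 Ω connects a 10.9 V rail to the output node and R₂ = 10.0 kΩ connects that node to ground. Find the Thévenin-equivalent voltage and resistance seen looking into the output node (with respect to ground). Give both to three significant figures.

V_th is the open-circuit tap voltage: 10.9 × 10000/(326 + 10000) = 10.6 V.
With the supply zeroed, R₁ and R₂ appear in parallel from the tap: R_th = R₁‖R₂ = (326 × 10000)/10330 = 316 Ω.

V_th = 10.6 V, R_th = 316 Ω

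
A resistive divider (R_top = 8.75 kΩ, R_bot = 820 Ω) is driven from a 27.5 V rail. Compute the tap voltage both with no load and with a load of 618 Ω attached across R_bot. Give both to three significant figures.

Open-circuit: V = 27.5 × 820/(8750 + 820) = 2.36 V.
With the load, R_bot becomes R_bot‖R_L = 352.4 Ω, so V = 27.5 × 352.4/9102 = 1.06 V.

Unloaded: 2.36 V; loaded: 1.06 V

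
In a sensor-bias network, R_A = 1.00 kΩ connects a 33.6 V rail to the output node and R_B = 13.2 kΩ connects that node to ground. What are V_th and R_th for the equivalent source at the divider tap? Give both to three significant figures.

V_th = 31.2 V, R_th = 930 Ω

V_th is the open-circuit tap voltage: 33.6 × 13.2/(1.00 + 13.2) = 31.2 V.
With the supply zeroed, R_A and R_B appear in parallel from the tap: R_th = R_A‖R_B = (1.00 × 13.2)/14.20 = 930 Ω.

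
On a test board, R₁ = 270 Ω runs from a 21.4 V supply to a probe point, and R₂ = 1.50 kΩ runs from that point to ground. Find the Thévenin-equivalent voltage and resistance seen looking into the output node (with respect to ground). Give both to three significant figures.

V_th is the open-circuit tap voltage: 21.4 × 1500/(270 + 1500) = 18.1 V.
With the supply zeroed, R₁ and R₂ appear in parallel from the tap: R_th = R₁‖R₂ = (270 × 1500)/1770 = 229 Ω.

V_th = 18.1 V, R_th = 229 Ω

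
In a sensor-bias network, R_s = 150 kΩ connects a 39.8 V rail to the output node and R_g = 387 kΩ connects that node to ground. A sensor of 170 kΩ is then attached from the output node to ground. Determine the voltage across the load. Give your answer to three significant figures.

V_out ≈ 17.5 V

The load sits in parallel with R_g: R_g‖R_L = (387 × 170) / (387 + 170) = 118.1 kΩ.
V_out = 39.8 × 118.1 / (150 + 118.1) = 39.8 × 118.1/268.1 = 17.5 V.
(Unloaded it would have been 28.7 V.)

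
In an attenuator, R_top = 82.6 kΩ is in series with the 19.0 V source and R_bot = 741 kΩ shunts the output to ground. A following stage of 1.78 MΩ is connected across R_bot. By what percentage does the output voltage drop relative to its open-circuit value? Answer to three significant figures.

4.01 %

The divider's output (Thévenin) resistance is R_top‖R_bot = 74.32 kΩ.
Fractional drop under load = R_th/(R_th + R_L) = 74.32 / (74.32 + 1780) = 0.04008.
So the output falls by 4.01 %.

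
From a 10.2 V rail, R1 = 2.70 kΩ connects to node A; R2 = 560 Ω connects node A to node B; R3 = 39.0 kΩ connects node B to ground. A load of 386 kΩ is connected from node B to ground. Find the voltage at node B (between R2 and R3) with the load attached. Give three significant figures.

V ≈ 9.34 V

At node B, R3 is in parallel with the load: R3‖R_L = 35420 Ω.
Below node A the resistance is R2 + (R3‖R_L) = 35980 Ω, so V_A = 10.2 × 35980/38680 = 9.488 V.
Then V_B = V_A × (R3‖R_L)/(R2 + R3‖R_L) = 9.488 × 35420/35980 = 9.34 V.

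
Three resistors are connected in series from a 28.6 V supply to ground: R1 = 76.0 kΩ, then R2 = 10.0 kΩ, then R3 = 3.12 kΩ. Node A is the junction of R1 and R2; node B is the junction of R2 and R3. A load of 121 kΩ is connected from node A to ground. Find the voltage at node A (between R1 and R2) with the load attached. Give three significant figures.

Below node A the series string R2+R3 = 13.12 kΩ sits in parallel with the 121 kΩ load: 11.84 kΩ.
V_A = 28.6 × 11.84/(76.0 + 11.84) = 3.85 V.

V ≈ 3.85 V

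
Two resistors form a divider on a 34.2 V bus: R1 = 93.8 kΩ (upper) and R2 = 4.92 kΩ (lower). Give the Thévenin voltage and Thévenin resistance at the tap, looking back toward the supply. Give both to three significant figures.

V_th is the open-circuit tap voltage: 34.2 × 4.92/(93.8 + 4.92) = 1.70 V.
With the supply zeroed, R1 and R2 appear in parallel from the tap: R_th = R1‖R2 = (93.8 × 4.92)/98.72 = 4.67 kΩ.

V_th = 1.70 V, R_th = 4.67 kΩ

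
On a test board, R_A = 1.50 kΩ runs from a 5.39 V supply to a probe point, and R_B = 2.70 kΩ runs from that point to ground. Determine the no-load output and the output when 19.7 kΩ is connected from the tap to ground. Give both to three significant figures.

Open-circuit: V = 5.39 × 2.70/(1.50 + 2.70) = 3.46 V.
With the load, R_B becomes R_B‖R_L = 2.375 kΩ, so V = 5.39 × 2.375/3.875 = 3.30 V.

Unloaded: 3.46 V; loaded: 3.30 V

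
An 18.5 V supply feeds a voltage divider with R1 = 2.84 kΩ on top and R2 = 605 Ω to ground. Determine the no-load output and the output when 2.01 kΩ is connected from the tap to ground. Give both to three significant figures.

Unloaded: 3.25 V; loaded: 2.60 V

Open-circuit: V = 18.5 × 605/(2840 + 605) = 3.25 V.
With the load, R2 becomes R2‖R_L = 465.0 Ω, so V = 18.5 × 465.0/3305 = 2.60 V.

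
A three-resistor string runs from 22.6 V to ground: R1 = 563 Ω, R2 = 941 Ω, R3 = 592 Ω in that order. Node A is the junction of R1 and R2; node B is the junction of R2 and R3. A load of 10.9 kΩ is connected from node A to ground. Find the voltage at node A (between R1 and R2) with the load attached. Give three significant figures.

Below node A the series string R2+R3 = 1533 Ω sits in parallel with the 10900 Ω load: 1344 Ω.
V_A = 22.6 × 1344/(563 + 1344) = 15.9 V.

V ≈ 15.9 V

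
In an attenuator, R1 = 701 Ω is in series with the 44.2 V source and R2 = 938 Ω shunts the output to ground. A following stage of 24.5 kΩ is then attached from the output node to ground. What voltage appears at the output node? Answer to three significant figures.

The load sits in parallel with R2: R2‖R_L = (938 × 24500) / (938 + 24500) = 903.4 Ω.
V_out = 44.2 × 903.4 / (701 + 903.4) = 44.2 × 903.4/1604 = 24.9 V.
(Unloaded it would have been 25.3 V.)

V_out ≈ 24.9 V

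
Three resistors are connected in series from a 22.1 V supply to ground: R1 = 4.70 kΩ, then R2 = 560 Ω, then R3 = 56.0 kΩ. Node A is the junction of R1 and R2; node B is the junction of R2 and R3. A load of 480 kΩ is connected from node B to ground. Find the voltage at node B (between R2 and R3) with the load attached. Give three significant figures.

V ≈ 20.0 V

At node B, R3 is in parallel with the load: R3‖R_L = 50150 Ω.
Below node A the resistance is R2 + (R3‖R_L) = 50710 Ω, so V_A = 22.1 × 50710/55410 = 20.23 V.
Then V_B = V_A × (R3‖R_L)/(R2 + R3‖R_L) = 20.23 × 50150/50710 = 20.0 V.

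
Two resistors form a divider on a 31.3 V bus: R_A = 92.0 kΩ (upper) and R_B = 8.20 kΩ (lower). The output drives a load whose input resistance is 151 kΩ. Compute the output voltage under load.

The load sits in parallel with R_B: R_B‖R_L = (8.20 × 151) / (8.20 + 151) = 7.778 kΩ.
V_out = 31.3 × 7.778 / (92.0 + 7.778) = 31.3 × 7.778/99.78 = 2.44 V.

V_out ≈ 2.44 V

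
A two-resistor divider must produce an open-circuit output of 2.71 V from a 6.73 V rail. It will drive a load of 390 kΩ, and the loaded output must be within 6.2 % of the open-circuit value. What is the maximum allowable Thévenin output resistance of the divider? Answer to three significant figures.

R_th ≤ 25.8 kΩ

Loading drop = R_th/(R_th + R_L) ≤ 0.0620, so R_th ≤ R_L · ε/(1−ε) = 390 kΩ × 0.0620/0.9380 = 25.8 kΩ.
(Any R1, R2 with R2/(R1+R2) = 0.403 and R1‖R2 ≤ 25.8 kΩ will meet the spec.)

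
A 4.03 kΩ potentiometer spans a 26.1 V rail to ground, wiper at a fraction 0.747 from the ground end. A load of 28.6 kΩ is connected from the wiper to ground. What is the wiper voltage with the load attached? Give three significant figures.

The wiper splits the pot into (1−α)R = 1.020 kΩ above and αR = 3.010 kΩ below.
Lower section ‖ load = 2.724 kΩ.
V_wiper = 26.1 × 2.724/(1.020 + 2.724) = 19.0 V.

V ≈ 19.0 V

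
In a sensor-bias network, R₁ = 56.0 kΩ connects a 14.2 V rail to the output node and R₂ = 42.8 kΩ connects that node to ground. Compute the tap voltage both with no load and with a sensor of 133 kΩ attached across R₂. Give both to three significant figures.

Unloaded: 6.15 V; loaded: 5.20 V

Open-circuit: V = 14.2 × 42.8/(56.0 + 42.8) = 6.15 V.
With the load, R₂ becomes R₂‖R_L = 32.38 kΩ, so V = 14.2 × 32.38/88.38 = 5.20 V.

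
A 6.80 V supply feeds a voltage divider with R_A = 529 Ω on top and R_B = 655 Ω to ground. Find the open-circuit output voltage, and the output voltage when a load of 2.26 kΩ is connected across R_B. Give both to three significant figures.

Open-circuit: V = 6.80 × 655/(529 + 655) = 3.76 V.
With the load, R_B becomes R_B‖R_L = 507.8 Ω, so V = 6.80 × 507.8/1037 = 3.33 V.

Unloaded: 3.76 V; loaded: 3.33 V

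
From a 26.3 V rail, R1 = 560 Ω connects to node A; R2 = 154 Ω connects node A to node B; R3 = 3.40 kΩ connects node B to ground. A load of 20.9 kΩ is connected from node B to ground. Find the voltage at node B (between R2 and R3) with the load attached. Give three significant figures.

V ≈ 21.1 V

At node B, R3 is in parallel with the load: R3‖R_L = 2924 Ω.
Below node A the resistance is R2 + (R3‖R_L) = 3078 Ω, so V_A = 26.3 × 3078/3638 = 22.25 V.
Then V_B = V_A × (R3‖R_L)/(R2 + R3‖R_L) = 22.25 × 2924/3078 = 21.1 V.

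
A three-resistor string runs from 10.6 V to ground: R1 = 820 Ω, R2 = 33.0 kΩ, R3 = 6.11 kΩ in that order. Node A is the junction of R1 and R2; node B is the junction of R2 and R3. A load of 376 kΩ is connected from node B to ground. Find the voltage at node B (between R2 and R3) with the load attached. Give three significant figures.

At node B, R3 is in parallel with the load: R3‖R_L = 6012 Ω.
Below node A the resistance is R2 + (R3‖R_L) = 39010 Ω, so V_A = 10.6 × 39010/39830 = 10.38 V.
Then V_B = V_A × (R3‖R_L)/(R2 + R3‖R_L) = 10.38 × 6012/39010 = 1.60 V.

V ≈ 1.60 V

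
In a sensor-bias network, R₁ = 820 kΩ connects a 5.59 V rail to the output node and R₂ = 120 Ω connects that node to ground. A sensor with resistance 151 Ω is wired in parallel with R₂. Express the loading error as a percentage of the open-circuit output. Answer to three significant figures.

Unloaded V = 5.59 × 120/820100 = 0.0008179 V.
Loaded: R₂‖R_L = 66.86 Ω, giving V = 5.59 × 66.86/820100 = 0.0004558 V.
Drop = (0.0008179 − 0.0004558) / 0.0008179 = 44.3 %.

44.3 %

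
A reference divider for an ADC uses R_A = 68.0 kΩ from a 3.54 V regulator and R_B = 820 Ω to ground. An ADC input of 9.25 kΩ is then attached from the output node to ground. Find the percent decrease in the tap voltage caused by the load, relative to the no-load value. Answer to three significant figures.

Unloaded V = 3.54 × 820/68820 = 0.042180 V.
Loaded: R_B‖R_L = 753.2 Ω, giving V = 3.54 × 753.2/68750 = 0.038783 V.
Drop = (0.042180 − 0.038783) / 0.042180 = 8.05 %.

8.05 %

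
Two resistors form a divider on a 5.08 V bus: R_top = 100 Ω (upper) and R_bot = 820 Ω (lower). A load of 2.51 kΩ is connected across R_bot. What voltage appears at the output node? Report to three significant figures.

V_out ≈ 4.37 V

The load sits in parallel with R_bot: R_bot‖R_L = (820 × 2510) / (820 + 2510) = 618.1 Ω.
V_out = 5.08 × 618.1 / (100 + 618.1) = 5.08 × 618.1/718.1 = 4.37 V.
(Unloaded it would have been 4.53 V.)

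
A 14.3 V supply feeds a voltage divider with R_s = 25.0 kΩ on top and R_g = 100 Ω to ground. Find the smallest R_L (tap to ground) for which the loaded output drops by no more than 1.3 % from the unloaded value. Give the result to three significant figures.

Output resistance R_th = R_s‖R_g = (25000 × 100)/25100 = 99.60 Ω.
The fractional drop is R_th/(R_th + R_L); requiring this ≤ 0.0130 gives R_L ≥ R_th(1/0.0130 − 1) = 99.60 × 75.92 = 7.56 kΩ.

R_L(min) ≈ 7.56 kΩ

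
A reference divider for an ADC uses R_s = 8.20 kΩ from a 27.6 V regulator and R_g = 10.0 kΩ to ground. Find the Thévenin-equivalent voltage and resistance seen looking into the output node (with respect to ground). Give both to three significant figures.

V_th = 15.2 V, R_th = 4.51 kΩ

V_th is the open-circuit tap voltage: 27.6 × 10.0/(8.20 + 10.0) = 15.2 V.
With the supply zeroed, R_s and R_g appear in parallel from the tap: R_th = R_s‖R_g = (8.20 × 10.0)/18.20 = 4.51 kΩ.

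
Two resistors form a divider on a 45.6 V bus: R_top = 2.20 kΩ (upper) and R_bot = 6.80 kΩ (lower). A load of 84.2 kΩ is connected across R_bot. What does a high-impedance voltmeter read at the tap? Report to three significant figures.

V_out ≈ 33.8 V

The load sits in parallel with R_bot: R_bot‖R_L = (6.80 × 84.2) / (6.80 + 84.2) = 6.292 kΩ.
V_out = 45.6 × 6.292 / (2.20 + 6.292) = 45.6 × 6.292/8.492 = 33.8 V.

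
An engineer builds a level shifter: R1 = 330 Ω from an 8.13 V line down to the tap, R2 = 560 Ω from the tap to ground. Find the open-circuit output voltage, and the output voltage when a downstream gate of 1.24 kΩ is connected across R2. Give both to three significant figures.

Open-circuit: V = 8.13 × 560/(330 + 560) = 5.12 V.
With the load, R2 becomes R2‖R_L = 385.8 Ω, so V = 8.13 × 385.8/715.8 = 4.38 V.

Unloaded: 5.12 V; loaded: 4.38 V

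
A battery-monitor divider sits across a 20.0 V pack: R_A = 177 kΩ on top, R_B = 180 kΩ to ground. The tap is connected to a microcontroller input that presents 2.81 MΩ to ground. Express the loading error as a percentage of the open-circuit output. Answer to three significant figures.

3.08 %

The divider's output (Thévenin) resistance is R_A‖R_B = 89.24 kΩ.
Fractional drop under load = R_th/(R_th + R_L) = 89.24 / (89.24 + 2810) = 0.03078.
So the output falls by 3.08 %.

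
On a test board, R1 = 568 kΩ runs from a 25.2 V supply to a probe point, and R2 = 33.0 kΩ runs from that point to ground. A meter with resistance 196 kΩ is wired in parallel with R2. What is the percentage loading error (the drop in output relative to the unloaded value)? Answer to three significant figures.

13.7 %

The divider's output (Thévenin) resistance is R1‖R2 = 31.19 kΩ.
Fractional drop under load = R_th/(R_th + R_L) = 31.19 / (31.19 + 196) = 0.1373.
So the output falls by 13.7 %.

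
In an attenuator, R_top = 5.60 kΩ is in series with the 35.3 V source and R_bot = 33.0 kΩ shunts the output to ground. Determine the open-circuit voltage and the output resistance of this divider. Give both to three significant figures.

V_th = 30.2 V, R_th = 4.79 kΩ

V_th is the open-circuit tap voltage: 35.3 × 33.0/(5.60 + 33.0) = 30.2 V.
With the supply zeroed, R_top and R_bot appear in parallel from the tap: R_th = R_top‖R_bot = (5.60 × 33.0)/38.60 = 4.79 kΩ.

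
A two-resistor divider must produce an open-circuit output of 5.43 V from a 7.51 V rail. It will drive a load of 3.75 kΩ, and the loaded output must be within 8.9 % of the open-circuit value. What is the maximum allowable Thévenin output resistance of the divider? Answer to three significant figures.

R_th ≤ 366 Ω

Loading drop = R_th/(R_th + R_L) ≤ 0.0890, so R_th ≤ R_L · ε/(1−ε) = 3.75 kΩ × 0.0890/0.9110 = 366 Ω.
(Any R1, R2 with R2/(R1+R2) = 0.723 and R1‖R2 ≤ 366 Ω will meet the spec.)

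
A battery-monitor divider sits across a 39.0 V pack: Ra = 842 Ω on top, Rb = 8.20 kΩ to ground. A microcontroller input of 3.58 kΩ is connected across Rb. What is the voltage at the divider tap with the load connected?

V_out ≈ 29.2 V

The load sits in parallel with Rb: Rb‖R_L = (8200 × 3580) / (8200 + 3580) = 2492 Ω.
V_out = 39.0 × 2492 / (842 + 2492) = 39.0 × 2492/3334 = 29.2 V.
(Unloaded it would have been 35.4 V.)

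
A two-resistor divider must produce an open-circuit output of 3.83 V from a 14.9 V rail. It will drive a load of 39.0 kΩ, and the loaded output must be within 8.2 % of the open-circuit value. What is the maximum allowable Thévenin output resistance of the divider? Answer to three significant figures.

Loading drop = R_th/(R_th + R_L) ≤ 0.0820, so R_th ≤ R_L · ε/(1−ε) = 39.0 kΩ × 0.0820/0.9180 = 3.48 kΩ.

R_th ≤ 3.48 kΩ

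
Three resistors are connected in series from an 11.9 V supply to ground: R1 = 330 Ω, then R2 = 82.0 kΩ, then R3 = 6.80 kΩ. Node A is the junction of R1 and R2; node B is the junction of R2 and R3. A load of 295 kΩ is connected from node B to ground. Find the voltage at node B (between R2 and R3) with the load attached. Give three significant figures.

At node B, R3 is in parallel with the load: R3‖R_L = 6647 Ω.
Below node A the resistance is R2 + (R3‖R_L) = 88650 Ω, so V_A = 11.9 × 88650/88980 = 11.86 V.
Then V_B = V_A × (R3‖R_L)/(R2 + R3‖R_L) = 11.86 × 6647/88650 = 0.889 V.

V ≈ 0.889 V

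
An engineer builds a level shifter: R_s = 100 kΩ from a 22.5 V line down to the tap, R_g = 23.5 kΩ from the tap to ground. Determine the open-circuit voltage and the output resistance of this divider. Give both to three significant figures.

V_th is the open-circuit tap voltage: 22.5 × 23.5/(100 + 23.5) = 4.28 V.
With the supply zeroed, R_s and R_g appear in parallel from the tap: R_th = R_s‖R_g = (100 × 23.5)/123.5 = 19.0 kΩ.

V_th = 4.28 V, R_th = 19.0 kΩ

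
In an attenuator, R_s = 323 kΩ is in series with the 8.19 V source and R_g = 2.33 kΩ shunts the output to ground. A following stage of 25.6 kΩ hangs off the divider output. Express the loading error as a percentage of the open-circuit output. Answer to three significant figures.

8.29 %

The divider's output (Thévenin) resistance is R_s‖R_g = 2.313 kΩ.
Fractional drop under load = R_th/(R_th + R_L) = 2.313 / (2.313 + 25.6) = 0.08287.
So the output falls by 8.29 %.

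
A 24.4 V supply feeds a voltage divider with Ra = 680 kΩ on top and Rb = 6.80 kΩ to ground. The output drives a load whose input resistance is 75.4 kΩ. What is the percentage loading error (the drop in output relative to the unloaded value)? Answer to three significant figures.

8.20 %

Unloaded V = 24.4 × 6.80/686.8 = 0.24158 V.
Loaded: Rb‖R_L = 6.237 kΩ, giving V = 24.4 × 6.237/686.2 = 0.22178 V.
Drop = (0.24158 − 0.22178) / 0.24158 = 8.20 %.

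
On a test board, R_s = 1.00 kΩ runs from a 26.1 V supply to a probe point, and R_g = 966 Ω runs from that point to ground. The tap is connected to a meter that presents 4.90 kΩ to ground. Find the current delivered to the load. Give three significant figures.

I_L ≈ 2.38 mA

R_g‖R_L = 806.9 Ω; V_out = 26.1 × 806.9/1807 = 11.66 V.
I_L = V_out / R_L = 11.66 / 4.90 kΩ = 2.38 mA.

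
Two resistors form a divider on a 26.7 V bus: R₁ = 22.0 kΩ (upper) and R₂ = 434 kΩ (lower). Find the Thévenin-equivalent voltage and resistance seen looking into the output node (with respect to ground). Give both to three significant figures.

V_th = 25.4 V, R_th = 20.9 kΩ

V_th is the open-circuit tap voltage: 26.7 × 434/(22.0 + 434) = 25.4 V.
With the supply zeroed, R₁ and R₂ appear in parallel from the tap: R_th = R₁‖R₂ = (22.0 × 434)/456.0 = 20.9 kΩ.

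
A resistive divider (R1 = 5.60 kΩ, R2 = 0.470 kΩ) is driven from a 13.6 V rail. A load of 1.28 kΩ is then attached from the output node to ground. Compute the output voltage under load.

V_out ≈ 0.787 V

The load sits in parallel with R2: R2‖R_L = (470 × 1280) / (470 + 1280) = 343.8 Ω.
V_out = 13.6 × 343.8 / (5600 + 343.8) = 13.6 × 343.8/5944 = 0.787 V.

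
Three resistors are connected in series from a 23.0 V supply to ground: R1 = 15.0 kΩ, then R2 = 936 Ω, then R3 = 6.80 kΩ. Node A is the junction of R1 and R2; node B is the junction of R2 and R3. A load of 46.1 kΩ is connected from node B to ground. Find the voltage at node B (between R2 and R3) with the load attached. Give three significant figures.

At node B, R3 is in parallel with the load: R3‖R_L = 5926 Ω.
Below node A the resistance is R2 + (R3‖R_L) = 6862 Ω, so V_A = 23.0 × 6862/21860 = 7.219 V.
Then V_B = V_A × (R3‖R_L)/(R2 + R3‖R_L) = 7.219 × 5926/6862 = 6.23 V.

V ≈ 6.23 V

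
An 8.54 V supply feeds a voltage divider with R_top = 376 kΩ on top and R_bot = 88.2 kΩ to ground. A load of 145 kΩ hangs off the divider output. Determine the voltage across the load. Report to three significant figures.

The load sits in parallel with R_bot: R_bot‖R_L = (88.2 × 145) / (88.2 + 145) = 54.84 kΩ.
V_out = 8.54 × 54.84 / (376 + 54.84) = 8.54 × 54.84/430.8 = 1.09 V.

V_out ≈ 1.09 V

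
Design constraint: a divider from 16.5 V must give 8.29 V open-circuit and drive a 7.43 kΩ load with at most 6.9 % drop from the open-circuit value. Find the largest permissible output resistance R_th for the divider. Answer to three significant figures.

Loading drop = R_th/(R_th + R_L) ≤ 0.0690, so R_th ≤ R_L · ε/(1−ε) = 7.43 kΩ × 0.0690/0.9310 = 551 Ω.
(Any R1, R2 with R2/(R1+R2) = 0.502 and R1‖R2 ≤ 551 Ω will meet the spec.)

R_th ≤ 551 Ω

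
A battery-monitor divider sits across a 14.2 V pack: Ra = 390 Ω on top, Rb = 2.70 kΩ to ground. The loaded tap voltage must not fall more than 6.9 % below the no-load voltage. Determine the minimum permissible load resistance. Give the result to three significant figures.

R_L(min) ≈ 4.60 kΩ

Output resistance R_th = Ra‖Rb = (390 × 2700)/3090 = 340.8 Ω.
The fractional drop is R_th/(R_th + R_L); requiring this ≤ 0.0690 gives R_L ≥ R_th(1/0.0690 − 1) = 340.8 × 13.49 = 4.60 kΩ.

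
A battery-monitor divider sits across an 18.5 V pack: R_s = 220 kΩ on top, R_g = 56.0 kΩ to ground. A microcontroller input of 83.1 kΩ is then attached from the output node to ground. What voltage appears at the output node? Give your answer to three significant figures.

V_out ≈ 2.44 V

The load sits in parallel with R_g: R_g‖R_L = (56.0 × 83.1) / (56.0 + 83.1) = 33.46 kΩ.
V_out = 18.5 × 33.46 / (220 + 33.46) = 18.5 × 33.46/253.5 = 2.44 V.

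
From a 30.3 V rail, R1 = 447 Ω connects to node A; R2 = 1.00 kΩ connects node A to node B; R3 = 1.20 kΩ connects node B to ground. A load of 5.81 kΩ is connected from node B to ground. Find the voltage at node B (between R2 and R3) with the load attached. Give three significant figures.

V ≈ 12.3 V

At node B, R3 is in parallel with the load: R3‖R_L = 994.6 Ω.
Below node A the resistance is R2 + (R3‖R_L) = 1995 Ω, so V_A = 30.3 × 1995/2442 = 24.75 V.
Then V_B = V_A × (R3‖R_L)/(R2 + R3‖R_L) = 24.75 × 994.6/1995 = 12.3 V.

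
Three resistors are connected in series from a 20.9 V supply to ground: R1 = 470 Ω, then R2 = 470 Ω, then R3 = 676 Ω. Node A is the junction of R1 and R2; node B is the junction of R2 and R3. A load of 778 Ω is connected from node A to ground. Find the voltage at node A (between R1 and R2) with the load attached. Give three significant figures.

Below node A the series string R2+R3 = 1146 Ω sits in parallel with the 778 Ω load: 463.4 Ω.
V_A = 20.9 × 463.4/(470 + 463.4) = 10.4 V.

V ≈ 10.4 V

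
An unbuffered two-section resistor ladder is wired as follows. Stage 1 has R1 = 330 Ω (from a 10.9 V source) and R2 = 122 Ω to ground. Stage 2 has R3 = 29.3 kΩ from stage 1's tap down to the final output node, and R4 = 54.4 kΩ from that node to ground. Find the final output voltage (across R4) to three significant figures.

Stage 2 presents R3+R4 = 83700 Ω as a load on stage 1's tap.
Stage 1's lower leg becomes R2‖(R3+R4) = 121.8 Ω, so V_mid = 10.9 × 121.8/451.8 = 2.939 V.
Stage 2 is itself unloaded: V_out = V_mid × R4/(R3+R4) = 2.939 × 54400/83700 = 1.91 V.

V_out ≈ 1.91 V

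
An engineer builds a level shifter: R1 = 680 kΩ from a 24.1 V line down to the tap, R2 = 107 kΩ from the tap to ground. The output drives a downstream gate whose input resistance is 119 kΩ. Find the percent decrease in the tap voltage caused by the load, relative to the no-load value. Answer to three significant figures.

Unloaded V = 24.1 × 107/787.0 = 3.277 V.
Loaded: R2‖R_L = 56.34 kΩ, giving V = 24.1 × 56.34/736.3 = 1.844 V.
Drop = (3.277 − 1.844) / 3.277 = 43.7 %.

43.7 %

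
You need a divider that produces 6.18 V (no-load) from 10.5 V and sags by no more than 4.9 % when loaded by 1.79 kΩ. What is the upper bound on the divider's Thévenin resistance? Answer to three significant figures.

R_th ≤ 92.2 Ω

Loading drop = R_th/(R_th + R_L) ≤ 0.0490, so R_th ≤ R_L · ε/(1−ε) = 1.79 kΩ × 0.0490/0.9510 = 92.2 Ω.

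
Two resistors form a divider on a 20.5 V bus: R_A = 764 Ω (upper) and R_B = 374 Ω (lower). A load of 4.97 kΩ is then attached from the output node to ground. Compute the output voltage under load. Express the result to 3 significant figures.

The load sits in parallel with R_B: R_B‖R_L = (374 × 4970) / (374 + 4970) = 347.8 Ω.
V_out = 20.5 × 347.8 / (764 + 347.8) = 20.5 × 347.8/1112 = 6.41 V.

V_out ≈ 6.41 V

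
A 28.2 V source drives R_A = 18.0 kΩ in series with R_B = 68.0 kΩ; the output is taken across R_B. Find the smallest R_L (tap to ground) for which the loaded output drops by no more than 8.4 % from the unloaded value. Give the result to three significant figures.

Output resistance R_th = R_A‖R_B = (18.0 × 68.0)/86.00 = 14.23 kΩ.
The fractional drop is R_th/(R_th + R_L); requiring this ≤ 0.0840 gives R_L ≥ R_th(1/0.0840 − 1) = 14.23 × 10.90 = 155 kΩ.

R_L(min) ≈ 155 kΩ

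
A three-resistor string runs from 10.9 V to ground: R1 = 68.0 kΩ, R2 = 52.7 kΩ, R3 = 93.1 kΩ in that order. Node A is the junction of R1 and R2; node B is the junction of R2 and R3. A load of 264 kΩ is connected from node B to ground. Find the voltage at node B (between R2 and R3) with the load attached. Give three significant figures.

At node B, R3 is in parallel with the load: R3‖R_L = 68.83 kΩ.
Below node A the resistance is R2 + (R3‖R_L) = 121.5 kΩ, so V_A = 10.9 × 121.5/189.5 = 6.989 V.
Then V_B = V_A × (R3‖R_L)/(R2 + R3‖R_L) = 6.989 × 68.83/121.5 = 3.96 V.

V ≈ 3.96 V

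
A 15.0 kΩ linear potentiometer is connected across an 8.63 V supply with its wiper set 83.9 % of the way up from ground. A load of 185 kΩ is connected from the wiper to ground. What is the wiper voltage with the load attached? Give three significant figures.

The wiper splits the pot into (1−α)R = 2.415 kΩ above and αR = 12.59 kΩ below.
Lower section ‖ load = 11.78 kΩ.
V_wiper = 8.63 × 11.78/(2.415 + 11.78) = 7.16 V.

V ≈ 7.16 V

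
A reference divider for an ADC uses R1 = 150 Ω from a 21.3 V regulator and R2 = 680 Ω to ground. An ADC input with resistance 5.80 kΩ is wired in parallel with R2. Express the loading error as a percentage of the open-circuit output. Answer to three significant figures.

2.07 %

The divider's output (Thévenin) resistance is R1‖R2 = 122.9 Ω.
Fractional drop under load = R_th/(R_th + R_L) = 122.9 / (122.9 + 5800) = 0.02075.
So the output falls by 2.07 %.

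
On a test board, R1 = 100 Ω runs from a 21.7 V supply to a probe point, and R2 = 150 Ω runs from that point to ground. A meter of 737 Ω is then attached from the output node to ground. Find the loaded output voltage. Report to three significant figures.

V_out ≈ 12.0 V

The load sits in parallel with R2: R2‖R_L = (150 × 737) / (150 + 737) = 124.6 Ω.
V_out = 21.7 × 124.6 / (100 + 124.6) = 21.7 × 124.6/224.6 = 12.0 V.
(Unloaded it would have been 13.0 V.)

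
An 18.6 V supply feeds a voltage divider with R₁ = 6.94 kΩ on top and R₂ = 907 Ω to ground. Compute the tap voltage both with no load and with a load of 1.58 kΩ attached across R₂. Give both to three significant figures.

Unloaded: 2.15 V; loaded: 1.43 V

Open-circuit: V = 18.6 × 907/(6940 + 907) = 2.15 V.
With the load, R₂ becomes R₂‖R_L = 576.2 Ω, so V = 18.6 × 576.2/7516 = 1.43 V.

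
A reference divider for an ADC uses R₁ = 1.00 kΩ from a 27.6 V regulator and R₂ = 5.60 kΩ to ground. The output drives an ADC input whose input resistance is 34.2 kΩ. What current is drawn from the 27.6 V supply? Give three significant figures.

I ≈ 4.75 mA

R₂‖R_L = 4.812 kΩ, so the source sees R₁ + R₂‖R_L = 5.812 kΩ.
I = 27.6 V / 5.812 kΩ = 4.75 mA.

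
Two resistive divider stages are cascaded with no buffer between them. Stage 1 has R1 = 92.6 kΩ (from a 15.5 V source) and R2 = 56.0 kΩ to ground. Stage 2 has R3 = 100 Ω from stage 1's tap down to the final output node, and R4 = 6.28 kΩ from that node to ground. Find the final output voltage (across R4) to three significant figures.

V_out ≈ 0.889 V

Stage 2 presents R3+R4 = 6380 Ω as a load on stage 1's tap.
Stage 1's lower leg becomes R2‖(R3+R4) = 5727 Ω, so V_mid = 15.5 × 5727/98330 = 0.9029 V.
Stage 2 is itself unloaded: V_out = V_mid × R4/(R3+R4) = 0.9029 × 6280/6380 = 0.889 V.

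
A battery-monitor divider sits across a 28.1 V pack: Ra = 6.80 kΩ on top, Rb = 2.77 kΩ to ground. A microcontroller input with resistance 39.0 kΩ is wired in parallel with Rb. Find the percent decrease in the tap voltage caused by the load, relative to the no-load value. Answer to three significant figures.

The divider's output (Thévenin) resistance is Ra‖Rb = 1.968 kΩ.
Fractional drop under load = R_th/(R_th + R_L) = 1.968 / (1.968 + 39.0) = 0.04804.
So the output falls by 4.80 %.

4.80 %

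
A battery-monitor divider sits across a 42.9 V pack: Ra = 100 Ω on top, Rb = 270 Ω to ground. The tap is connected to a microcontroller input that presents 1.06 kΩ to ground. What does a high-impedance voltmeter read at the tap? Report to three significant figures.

The load sits in parallel with Rb: Rb‖R_L = (270 × 1060) / (270 + 1060) = 215.2 Ω.
V_out = 42.9 × 215.2 / (100 + 215.2) = 42.9 × 215.2/315.2 = 29.3 V.
(Unloaded it would have been 31.3 V.)

V_out ≈ 29.3 V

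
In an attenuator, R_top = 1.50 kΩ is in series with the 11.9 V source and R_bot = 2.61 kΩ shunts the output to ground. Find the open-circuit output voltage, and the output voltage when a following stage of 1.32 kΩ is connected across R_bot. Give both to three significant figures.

Open-circuit: V = 11.9 × 2.61/(1.50 + 2.61) = 7.56 V.
With the load, R_bot becomes R_bot‖R_L = 0.8766 kΩ, so V = 11.9 × 0.8766/2.377 = 4.39 V.

Unloaded: 7.56 V; loaded: 4.39 V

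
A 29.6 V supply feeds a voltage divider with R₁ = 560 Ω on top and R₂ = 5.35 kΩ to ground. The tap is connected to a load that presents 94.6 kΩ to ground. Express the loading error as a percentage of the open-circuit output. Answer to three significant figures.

0.533 %

The divider's output (Thévenin) resistance is R₁‖R₂ = 506.9 Ω.
Fractional drop under load = R_th/(R_th + R_L) = 506.9 / (506.9 + 94600) = 0.005330.
So the output falls by 0.533 %.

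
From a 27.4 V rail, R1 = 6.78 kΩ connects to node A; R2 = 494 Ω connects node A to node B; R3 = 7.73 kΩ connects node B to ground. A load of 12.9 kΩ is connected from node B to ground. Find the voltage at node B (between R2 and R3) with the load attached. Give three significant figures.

At node B, R3 is in parallel with the load: R3‖R_L = 4834 Ω.
Below node A the resistance is R2 + (R3‖R_L) = 5328 Ω, so V_A = 27.4 × 5328/12110 = 12.06 V.
Then V_B = V_A × (R3‖R_L)/(R2 + R3‖R_L) = 12.06 × 4834/5328 = 10.9 V.

V ≈ 10.9 V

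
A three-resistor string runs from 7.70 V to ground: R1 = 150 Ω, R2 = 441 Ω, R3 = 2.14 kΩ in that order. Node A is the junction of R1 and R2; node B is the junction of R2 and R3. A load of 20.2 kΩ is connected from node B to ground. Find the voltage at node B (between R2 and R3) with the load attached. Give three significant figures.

At node B, R3 is in parallel with the load: R3‖R_L = 1935 Ω.
Below node A the resistance is R2 + (R3‖R_L) = 2376 Ω, so V_A = 7.70 × 2376/2526 = 7.243 V.
Then V_B = V_A × (R3‖R_L)/(R2 + R3‖R_L) = 7.243 × 1935/2376 = 5.90 V.

V ≈ 5.90 V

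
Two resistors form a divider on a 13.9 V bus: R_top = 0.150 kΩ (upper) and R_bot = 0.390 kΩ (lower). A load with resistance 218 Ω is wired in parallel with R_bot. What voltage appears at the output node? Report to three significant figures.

V_out ≈ 6.71 V

The load sits in parallel with R_bot: R_bot‖R_L = (390 × 218) / (390 + 218) = 139.8 Ω.
V_out = 13.9 × 139.8 / (150 + 139.8) = 13.9 × 139.8/289.8 = 6.71 V.
(Unloaded it would have been 10.0 V.)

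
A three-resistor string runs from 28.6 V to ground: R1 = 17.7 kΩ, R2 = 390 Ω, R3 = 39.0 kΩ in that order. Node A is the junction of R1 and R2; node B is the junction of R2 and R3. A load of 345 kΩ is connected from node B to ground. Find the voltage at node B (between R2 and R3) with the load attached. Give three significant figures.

V ≈ 18.9 V

At node B, R3 is in parallel with the load: R3‖R_L = 35040 Ω.
Below node A the resistance is R2 + (R3‖R_L) = 35430 Ω, so V_A = 28.6 × 35430/53130 = 19.07 V.
Then V_B = V_A × (R3‖R_L)/(R2 + R3‖R_L) = 19.07 × 35040/35430 = 18.9 V.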